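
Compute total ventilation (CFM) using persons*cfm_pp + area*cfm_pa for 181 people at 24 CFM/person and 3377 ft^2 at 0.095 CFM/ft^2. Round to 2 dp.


Total = 181*24 + 3377*0.095 = 4664.82 CFM

4664.82 CFM


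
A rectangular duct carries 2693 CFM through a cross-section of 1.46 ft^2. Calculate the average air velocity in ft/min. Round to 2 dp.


V = 2693 / 1.46 = 1844.52 ft/min

1844.52 ft/min


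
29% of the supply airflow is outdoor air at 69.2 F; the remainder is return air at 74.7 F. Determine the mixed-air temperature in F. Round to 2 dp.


T_mix = 0.29*69.2 + 0.71*74.7 = 73.11 F

73.11 F


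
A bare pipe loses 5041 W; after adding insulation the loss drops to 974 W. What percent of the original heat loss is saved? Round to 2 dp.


Savings = ((5041-974)/5041)*100 = 80.68 %

80.68 %


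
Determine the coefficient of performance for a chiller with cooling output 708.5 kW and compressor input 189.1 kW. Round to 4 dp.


COP = 708.5 / 189.1 = 3.7467

3.7467


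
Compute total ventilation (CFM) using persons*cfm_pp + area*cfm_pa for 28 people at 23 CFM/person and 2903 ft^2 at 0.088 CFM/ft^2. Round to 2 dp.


Total = 28*23 + 2903*0.088 = 899.46 CFM

899.46 CFM


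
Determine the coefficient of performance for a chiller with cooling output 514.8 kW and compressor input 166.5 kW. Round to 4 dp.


COP = 514.8 / 166.5 = 3.0919

3.0919


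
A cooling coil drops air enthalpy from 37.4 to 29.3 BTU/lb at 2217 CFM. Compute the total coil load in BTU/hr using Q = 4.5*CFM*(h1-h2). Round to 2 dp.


Q = 4.5 * 2217 * (37.4 - 29.3) = 80809.65 BTU/hr

80809.65 BTU/hr


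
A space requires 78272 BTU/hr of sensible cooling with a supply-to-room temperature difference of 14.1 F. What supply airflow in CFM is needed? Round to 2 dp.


CFM = 78272 / (1.08 * 14.1) = 5140.01

5140.01 CFM


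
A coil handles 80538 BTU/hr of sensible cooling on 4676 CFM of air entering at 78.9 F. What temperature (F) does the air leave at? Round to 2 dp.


dT = 80538/(1.08*4676) = 15.9479
T_leave = 78.9 - 15.9479 = 62.95 F

62.95 F


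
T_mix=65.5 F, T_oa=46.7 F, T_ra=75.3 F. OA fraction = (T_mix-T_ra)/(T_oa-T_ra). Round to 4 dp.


frac = (65.5 - 75.3) / (46.7 - 75.3) = 0.3427

0.3427


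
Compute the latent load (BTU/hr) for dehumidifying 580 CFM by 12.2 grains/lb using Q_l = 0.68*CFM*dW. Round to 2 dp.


Q = 0.68 * 580 * 12.2 = 4811.68 BTU/hr

4811.68 BTU/hr


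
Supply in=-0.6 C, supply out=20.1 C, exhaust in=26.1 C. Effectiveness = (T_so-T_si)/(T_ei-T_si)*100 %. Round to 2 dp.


eff = (20.1-(-0.6))/(26.1-(-0.6))*100 = 77.53 %

77.53 %


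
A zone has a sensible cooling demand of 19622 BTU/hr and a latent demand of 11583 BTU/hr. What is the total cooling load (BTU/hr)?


Qt = 19622 + 11583 = 31205 BTU/hr

31205 BTU/hr


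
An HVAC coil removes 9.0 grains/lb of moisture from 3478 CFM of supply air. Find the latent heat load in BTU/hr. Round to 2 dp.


Q = 0.68 * 3478 * 9.0 = 21285.36 BTU/hr

21285.36 BTU/hr


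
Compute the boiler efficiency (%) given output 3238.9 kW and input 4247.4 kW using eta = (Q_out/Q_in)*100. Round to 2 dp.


eta = (3238.9/4247.4)*100 = 76.26 %

76.26 %


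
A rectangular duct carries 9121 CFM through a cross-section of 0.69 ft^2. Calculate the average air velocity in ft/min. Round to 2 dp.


V = 9121 / 0.69 = 13218.84 ft/min

13218.84 ft/min


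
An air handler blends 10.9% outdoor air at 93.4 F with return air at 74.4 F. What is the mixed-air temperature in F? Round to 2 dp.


T_mix = 74.4 + (10.9/100)*(93.4-74.4) = 76.47 F

76.47 F


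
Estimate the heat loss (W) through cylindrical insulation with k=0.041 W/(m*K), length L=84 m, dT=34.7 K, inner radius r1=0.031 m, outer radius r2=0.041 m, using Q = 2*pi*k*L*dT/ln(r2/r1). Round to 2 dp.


Q = 2*pi*0.041*84*34.7/ln(0.041/0.031) = 2685.71 W

2685.71 W


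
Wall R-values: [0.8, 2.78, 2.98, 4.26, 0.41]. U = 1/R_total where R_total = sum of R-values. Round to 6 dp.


R_total = 0.8 + 2.78 + 2.98 + 4.26 + 0.41 = 11.23
U = 1/11.23 = 0.089047

0.089047


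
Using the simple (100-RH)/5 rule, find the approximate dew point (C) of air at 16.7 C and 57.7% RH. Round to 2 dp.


Td = 16.7 - (100-57.7)/5 = 8.24 C

8.24 C


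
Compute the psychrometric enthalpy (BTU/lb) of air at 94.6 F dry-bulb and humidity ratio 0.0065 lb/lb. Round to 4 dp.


h = 0.24*94.6 + 0.0065*(1061+0.444*94.6) = 29.8735 BTU/lb

29.8735 BTU/lb


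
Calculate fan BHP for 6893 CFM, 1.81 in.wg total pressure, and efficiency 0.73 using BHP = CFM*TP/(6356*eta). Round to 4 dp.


BHP = 6893 * 1.81 / (6356 * 0.73) = 2.6889 hp

2.6889 hp


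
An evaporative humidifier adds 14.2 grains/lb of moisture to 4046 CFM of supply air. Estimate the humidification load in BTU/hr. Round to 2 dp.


Q = 0.68 * 4046 * 14.2 = 39068.18 BTU/hr

39068.18 BTU/hr


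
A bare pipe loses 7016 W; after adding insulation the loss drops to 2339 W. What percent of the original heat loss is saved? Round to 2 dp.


Savings = ((7016-2339)/7016)*100 = 66.66 %

66.66 %


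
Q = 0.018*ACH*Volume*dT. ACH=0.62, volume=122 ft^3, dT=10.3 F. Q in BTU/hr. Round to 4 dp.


Q = 0.018 * 0.62 * 122 * 10.3 = 14.0237 BTU/hr

14.0237 BTU/hr


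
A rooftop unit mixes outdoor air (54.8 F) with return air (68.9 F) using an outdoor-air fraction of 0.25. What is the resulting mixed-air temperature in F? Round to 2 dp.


T_mix = 0.25*54.8 + 0.75*68.9 = 65.38 F

65.38 F


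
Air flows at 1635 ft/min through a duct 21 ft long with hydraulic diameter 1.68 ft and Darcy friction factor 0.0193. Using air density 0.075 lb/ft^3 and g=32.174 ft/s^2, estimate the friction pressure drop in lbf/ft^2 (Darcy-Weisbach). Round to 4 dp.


v_fps = 1635/60 = 27.25 ft/s
dp = 0.0193*(21/1.68)*0.075*27.25^2/(2*32.174) = 0.2088 lbf/ft^2

0.2088 lbf/ft^2


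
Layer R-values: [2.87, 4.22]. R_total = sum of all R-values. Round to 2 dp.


R_total = 2.87 + 4.22 = 7.09

7.09


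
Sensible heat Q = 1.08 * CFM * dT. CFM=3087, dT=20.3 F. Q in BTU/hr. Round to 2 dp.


Q = 1.08 * 3087 * 20.3 = 67679.39 BTU/hr

67679.39 BTU/hr


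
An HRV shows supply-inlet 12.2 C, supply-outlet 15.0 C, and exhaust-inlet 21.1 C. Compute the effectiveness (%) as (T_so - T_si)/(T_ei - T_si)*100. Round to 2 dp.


eff = (15.0-12.2)/(21.1-12.2)*100 = 31.46 %

31.46 %


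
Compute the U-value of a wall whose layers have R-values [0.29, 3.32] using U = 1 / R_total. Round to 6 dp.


R_total = 0.29 + 3.32 = 3.61
U = 1/3.61 = 0.277008

0.277008


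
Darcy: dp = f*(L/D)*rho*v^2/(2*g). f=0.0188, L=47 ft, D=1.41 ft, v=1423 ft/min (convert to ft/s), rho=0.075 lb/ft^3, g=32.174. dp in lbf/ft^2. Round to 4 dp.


v_fps = 1423/60 = 23.7167 ft/s
dp = 0.0188*(47/1.41)*0.075*23.7167^2/(2*32.174) = 0.4108 lbf/ft^2

0.4108 lbf/ft^2


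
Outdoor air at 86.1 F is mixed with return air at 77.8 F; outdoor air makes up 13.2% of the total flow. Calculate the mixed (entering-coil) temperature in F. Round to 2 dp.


T_mix = 77.8 + (13.2/100)*(86.1-77.8) = 78.90 F

78.90 F


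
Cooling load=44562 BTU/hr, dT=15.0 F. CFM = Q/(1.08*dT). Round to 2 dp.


CFM = 44562 / (1.08 * 15.0) = 2750.74

2750.74 CFM


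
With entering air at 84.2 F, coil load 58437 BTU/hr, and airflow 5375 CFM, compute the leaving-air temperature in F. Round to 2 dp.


dT = 58437/(1.08*5375) = 10.0667
T_leave = 84.2 - 10.0667 = 74.13 F

74.13 F


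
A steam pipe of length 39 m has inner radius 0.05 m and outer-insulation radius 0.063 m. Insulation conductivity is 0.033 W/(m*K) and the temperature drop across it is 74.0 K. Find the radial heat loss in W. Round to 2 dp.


Q = 2*pi*0.033*39*74.0/ln(0.063/0.05) = 2589.22 W

2589.22 W


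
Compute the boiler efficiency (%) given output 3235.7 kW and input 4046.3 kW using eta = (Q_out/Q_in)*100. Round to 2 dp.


eta = (3235.7/4046.3)*100 = 79.97 %

79.97 %


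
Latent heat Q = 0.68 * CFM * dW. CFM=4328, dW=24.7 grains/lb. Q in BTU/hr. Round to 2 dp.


Q = 0.68 * 4328 * 24.7 = 72693.09 BTU/hr

72693.09 BTU/hr


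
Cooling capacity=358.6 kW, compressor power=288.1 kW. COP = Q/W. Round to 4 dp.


COP = 358.6 / 288.1 = 1.2447

1.2447


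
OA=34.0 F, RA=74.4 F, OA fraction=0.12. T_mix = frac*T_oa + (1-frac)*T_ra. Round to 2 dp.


T_mix = 0.12*34.0 + 0.88*74.4 = 69.55 F

69.55 F


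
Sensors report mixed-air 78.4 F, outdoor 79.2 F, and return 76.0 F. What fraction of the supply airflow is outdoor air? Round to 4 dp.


frac = (78.4 - 76.0) / (79.2 - 76.0) = 0.7500

0.7500


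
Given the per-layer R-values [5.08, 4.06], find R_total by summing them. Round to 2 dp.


R_total = 5.08 + 4.06 = 9.14

9.14


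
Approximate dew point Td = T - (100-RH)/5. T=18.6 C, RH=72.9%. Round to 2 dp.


Td = 18.6 - (100-72.9)/5 = 13.18 C

13.18 C


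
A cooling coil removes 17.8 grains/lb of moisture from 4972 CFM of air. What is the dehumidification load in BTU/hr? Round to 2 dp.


Q = 0.68 * 4972 * 17.8 = 60181.09 BTU/hr

60181.09 BTU/hr


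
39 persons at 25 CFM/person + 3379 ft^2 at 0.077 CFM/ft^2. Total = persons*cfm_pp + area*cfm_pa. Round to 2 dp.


Total = 39*25 + 3379*0.077 = 1235.18 CFM

1235.18 CFM


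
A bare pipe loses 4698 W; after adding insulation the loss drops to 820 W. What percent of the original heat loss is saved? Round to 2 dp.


Savings = ((4698-820)/4698)*100 = 82.55 %

82.55 %


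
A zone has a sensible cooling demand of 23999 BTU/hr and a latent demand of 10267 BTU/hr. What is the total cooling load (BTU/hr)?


Qt = 23999 + 10267 = 34266 BTU/hr

34266 BTU/hr


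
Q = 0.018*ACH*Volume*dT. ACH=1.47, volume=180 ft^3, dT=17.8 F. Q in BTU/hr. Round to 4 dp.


Q = 0.018 * 1.47 * 180 * 17.8 = 84.7778 BTU/hr

84.7778 BTU/hr


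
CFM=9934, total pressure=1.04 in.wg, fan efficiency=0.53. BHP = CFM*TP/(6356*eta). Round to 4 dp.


BHP = 9934 * 1.04 / (6356 * 0.53) = 3.0669 hp

3.0669 hp


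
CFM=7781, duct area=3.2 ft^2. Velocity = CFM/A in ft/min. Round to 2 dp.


V = 7781 / 3.2 = 2431.56 ft/min

2431.56 ft/min


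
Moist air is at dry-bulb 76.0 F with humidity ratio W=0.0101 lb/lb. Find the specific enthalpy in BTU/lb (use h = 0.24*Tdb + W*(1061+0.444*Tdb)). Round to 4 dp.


h = 0.24*76.0 + 0.0101*(1061+0.444*76.0) = 29.2969 BTU/lb

29.2969 BTU/lb


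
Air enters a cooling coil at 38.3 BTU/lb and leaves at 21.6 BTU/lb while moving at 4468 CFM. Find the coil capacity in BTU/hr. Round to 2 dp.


Q = 4.5 * 4468 * (38.3 - 21.6) = 335770.20 BTU/hr

335770.20 BTU/hr


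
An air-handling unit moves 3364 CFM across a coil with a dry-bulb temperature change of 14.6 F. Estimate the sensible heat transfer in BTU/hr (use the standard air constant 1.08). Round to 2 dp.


Q = 1.08 * 3364 * 14.6 = 53043.55 BTU/hr

53043.55 BTU/hr


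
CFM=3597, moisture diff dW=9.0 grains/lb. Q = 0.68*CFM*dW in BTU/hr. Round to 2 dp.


Q = 0.68 * 3597 * 9.0 = 22013.64 BTU/hr

22013.64 BTU/hr


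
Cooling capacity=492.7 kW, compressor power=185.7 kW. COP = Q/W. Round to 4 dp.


COP = 492.7 / 185.7 = 2.6532

2.6532


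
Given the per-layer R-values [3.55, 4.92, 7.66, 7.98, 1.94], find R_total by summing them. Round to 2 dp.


R_total = 3.55 + 4.92 + 7.66 + 7.98 + 1.94 = 26.05

26.05


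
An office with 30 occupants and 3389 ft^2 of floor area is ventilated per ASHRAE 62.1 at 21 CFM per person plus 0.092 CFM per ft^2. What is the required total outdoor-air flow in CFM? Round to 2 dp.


Total = 30*21 + 3389*0.092 = 941.79 CFM

941.79 CFM


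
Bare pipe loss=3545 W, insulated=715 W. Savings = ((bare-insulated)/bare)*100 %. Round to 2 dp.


Savings = ((3545-715)/3545)*100 = 79.83 %

79.83 %


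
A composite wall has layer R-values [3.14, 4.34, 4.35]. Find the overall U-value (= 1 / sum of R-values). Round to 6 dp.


R_total = 3.14 + 4.34 + 4.35 = 11.83
U = 1/11.83 = 0.084531

0.084531


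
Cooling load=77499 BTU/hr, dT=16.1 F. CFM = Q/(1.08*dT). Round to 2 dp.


CFM = 77499 / (1.08 * 16.1) = 4457.04

4457.04 CFM


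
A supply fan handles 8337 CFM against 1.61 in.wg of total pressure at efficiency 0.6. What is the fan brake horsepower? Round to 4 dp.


BHP = 8337 * 1.61 / (6356 * 0.6) = 3.5197 hp

3.5197 hp


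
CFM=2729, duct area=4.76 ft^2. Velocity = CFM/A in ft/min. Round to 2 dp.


V = 2729 / 4.76 = 573.32 ft/min

573.32 ft/min


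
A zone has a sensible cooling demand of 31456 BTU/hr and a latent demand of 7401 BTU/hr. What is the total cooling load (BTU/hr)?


Qt = 31456 + 7401 = 38857 BTU/hr

38857 BTU/hr


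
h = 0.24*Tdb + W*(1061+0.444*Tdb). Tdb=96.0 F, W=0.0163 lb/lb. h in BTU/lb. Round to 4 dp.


h = 0.24*96.0 + 0.0163*(1061+0.444*96.0) = 41.0291 BTU/lb

41.0291 BTU/lb


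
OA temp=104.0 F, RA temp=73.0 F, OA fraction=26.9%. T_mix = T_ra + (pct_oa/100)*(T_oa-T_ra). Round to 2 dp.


T_mix = 73.0 + (26.9/100)*(104.0-73.0) = 81.34 F

81.34 F


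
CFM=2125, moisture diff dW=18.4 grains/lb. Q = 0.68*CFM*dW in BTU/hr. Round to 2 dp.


Q = 0.68 * 2125 * 18.4 = 26588.00 BTU/hr

26588.00 BTU/hr


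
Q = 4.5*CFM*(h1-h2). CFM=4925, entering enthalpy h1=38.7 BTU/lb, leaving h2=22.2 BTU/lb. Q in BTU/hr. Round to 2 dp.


Q = 4.5 * 4925 * (38.7 - 22.2) = 365681.25 BTU/hr

365681.25 BTU/hr


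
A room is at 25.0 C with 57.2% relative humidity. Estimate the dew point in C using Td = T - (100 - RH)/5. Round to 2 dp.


Td = 25.0 - (100-57.2)/5 = 16.44 C

16.44 C


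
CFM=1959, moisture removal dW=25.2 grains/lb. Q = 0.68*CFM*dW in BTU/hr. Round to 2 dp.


Q = 0.68 * 1959 * 25.2 = 33569.42 BTU/hr

33569.42 BTU/hr


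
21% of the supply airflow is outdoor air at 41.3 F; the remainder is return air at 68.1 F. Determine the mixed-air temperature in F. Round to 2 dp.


T_mix = 0.21*41.3 + 0.79*68.1 = 62.47 F

62.47 F


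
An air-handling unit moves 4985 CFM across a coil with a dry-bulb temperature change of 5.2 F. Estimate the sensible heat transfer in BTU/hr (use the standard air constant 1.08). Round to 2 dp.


Q = 1.08 * 4985 * 5.2 = 27995.76 BTU/hr

27995.76 BTU/hr


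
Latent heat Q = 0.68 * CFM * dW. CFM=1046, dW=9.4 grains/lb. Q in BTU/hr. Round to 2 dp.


Q = 0.68 * 1046 * 9.4 = 6686.03 BTU/hr

6686.03 BTU/hr


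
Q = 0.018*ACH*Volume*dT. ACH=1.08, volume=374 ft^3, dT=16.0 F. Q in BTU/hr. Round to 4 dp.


Q = 0.018 * 1.08 * 374 * 16.0 = 116.3290 BTU/hr

116.3290 BTU/hr


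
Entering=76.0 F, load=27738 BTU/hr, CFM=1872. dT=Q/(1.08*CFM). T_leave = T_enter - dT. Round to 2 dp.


dT = 27738/(1.08*1872) = 13.7197
T_leave = 76.0 - 13.7197 = 62.28 F

62.28 F


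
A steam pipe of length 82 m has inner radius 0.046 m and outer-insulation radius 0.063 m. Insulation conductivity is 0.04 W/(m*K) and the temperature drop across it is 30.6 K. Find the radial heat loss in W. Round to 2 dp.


Q = 2*pi*0.04*82*30.6/ln(0.063/0.046) = 2005.23 W

2005.23 W


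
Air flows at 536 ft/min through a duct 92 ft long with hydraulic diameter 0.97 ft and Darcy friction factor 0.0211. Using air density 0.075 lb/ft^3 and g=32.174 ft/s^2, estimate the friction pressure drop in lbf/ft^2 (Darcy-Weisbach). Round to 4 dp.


v_fps = 536/60 = 8.9333 ft/s
dp = 0.0211*(92/0.97)*0.075*8.9333^2/(2*32.174) = 0.1861 lbf/ft^2

0.1861 lbf/ft^2


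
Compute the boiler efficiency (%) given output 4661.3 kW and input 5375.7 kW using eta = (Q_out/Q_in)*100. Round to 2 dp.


eta = (4661.3/5375.7)*100 = 86.71 %

86.71 %


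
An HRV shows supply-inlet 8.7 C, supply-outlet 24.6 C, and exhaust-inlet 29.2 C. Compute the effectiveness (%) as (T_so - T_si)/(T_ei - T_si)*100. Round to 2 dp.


eff = (24.6-8.7)/(29.2-8.7)*100 = 77.56 %

77.56 %


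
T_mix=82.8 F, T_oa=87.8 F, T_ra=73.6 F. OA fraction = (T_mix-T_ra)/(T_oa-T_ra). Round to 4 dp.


frac = (82.8 - 73.6) / (87.8 - 73.6) = 0.6479

0.6479


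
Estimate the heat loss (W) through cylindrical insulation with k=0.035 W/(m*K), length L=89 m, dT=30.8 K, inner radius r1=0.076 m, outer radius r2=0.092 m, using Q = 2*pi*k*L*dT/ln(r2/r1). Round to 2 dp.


Q = 2*pi*0.035*89*30.8/ln(0.092/0.076) = 3155.22 W

3155.22 W


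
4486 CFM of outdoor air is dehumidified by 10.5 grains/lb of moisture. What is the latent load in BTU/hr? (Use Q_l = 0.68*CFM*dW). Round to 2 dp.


Q = 0.68 * 4486 * 10.5 = 32030.04 BTU/hr

32030.04 BTU/hr


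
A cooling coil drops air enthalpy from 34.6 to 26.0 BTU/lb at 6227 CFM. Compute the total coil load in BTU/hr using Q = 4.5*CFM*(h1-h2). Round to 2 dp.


Q = 4.5 * 6227 * (34.6 - 26.0) = 240984.90 BTU/hr

240984.90 BTU/hr


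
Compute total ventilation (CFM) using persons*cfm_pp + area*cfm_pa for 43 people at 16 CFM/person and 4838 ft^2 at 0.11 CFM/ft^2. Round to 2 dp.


Total = 43*16 + 4838*0.11 = 1220.18 CFM

1220.18 CFM


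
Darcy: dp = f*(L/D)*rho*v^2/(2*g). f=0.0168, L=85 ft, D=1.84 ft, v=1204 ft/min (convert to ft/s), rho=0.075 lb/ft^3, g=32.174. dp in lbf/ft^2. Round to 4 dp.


v_fps = 1204/60 = 20.0667 ft/s
dp = 0.0168*(85/1.84)*0.075*20.0667^2/(2*32.174) = 0.3642 lbf/ft^2

0.3642 lbf/ft^2


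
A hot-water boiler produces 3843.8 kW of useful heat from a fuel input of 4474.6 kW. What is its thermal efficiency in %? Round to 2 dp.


eta = (3843.8/4474.6)*100 = 85.90 %

85.90 %


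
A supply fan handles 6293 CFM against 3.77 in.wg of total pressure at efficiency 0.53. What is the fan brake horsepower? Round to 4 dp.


BHP = 6293 * 3.77 / (6356 * 0.53) = 7.0427 hp

7.0427 hp


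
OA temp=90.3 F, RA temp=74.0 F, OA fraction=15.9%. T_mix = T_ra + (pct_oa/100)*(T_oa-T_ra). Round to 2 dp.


T_mix = 74.0 + (15.9/100)*(90.3-74.0) = 76.59 F

76.59 F


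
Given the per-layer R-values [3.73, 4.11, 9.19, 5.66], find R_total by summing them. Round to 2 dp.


R_total = 3.73 + 4.11 + 9.19 + 5.66 = 22.69

22.69


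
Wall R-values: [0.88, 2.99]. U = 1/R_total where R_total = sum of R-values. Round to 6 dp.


R_total = 0.88 + 2.99 = 3.87
U = 1/3.87 = 0.258398

0.258398


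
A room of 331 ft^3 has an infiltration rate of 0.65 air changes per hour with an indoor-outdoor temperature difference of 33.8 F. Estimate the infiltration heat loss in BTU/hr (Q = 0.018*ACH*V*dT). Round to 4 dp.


Q = 0.018 * 0.65 * 331 * 33.8 = 130.8973 BTU/hr

130.8973 BTU/hr


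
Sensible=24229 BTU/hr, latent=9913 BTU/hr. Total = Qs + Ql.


Qt = 24229 + 9913 = 34142 BTU/hr

34142 BTU/hr


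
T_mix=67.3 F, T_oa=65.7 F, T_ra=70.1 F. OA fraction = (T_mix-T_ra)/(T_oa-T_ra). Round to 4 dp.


frac = (67.3 - 70.1) / (65.7 - 70.1) = 0.6364

0.6364


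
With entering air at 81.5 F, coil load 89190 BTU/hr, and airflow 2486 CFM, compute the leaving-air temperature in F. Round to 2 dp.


dT = 89190/(1.08*2486) = 33.2194
T_leave = 81.5 - 33.2194 = 48.28 F

48.28 F


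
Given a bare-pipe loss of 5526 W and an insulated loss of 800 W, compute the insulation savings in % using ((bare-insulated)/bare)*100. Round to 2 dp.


Savings = ((5526-800)/5526)*100 = 85.52 %

85.52 %


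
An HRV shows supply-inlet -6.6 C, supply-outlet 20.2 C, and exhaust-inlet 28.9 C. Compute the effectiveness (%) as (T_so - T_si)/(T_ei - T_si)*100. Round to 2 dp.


eff = (20.2-(-6.6))/(28.9-(-6.6))*100 = 75.49 %

75.49 %


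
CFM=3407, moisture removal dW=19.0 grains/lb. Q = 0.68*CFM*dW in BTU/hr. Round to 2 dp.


Q = 0.68 * 3407 * 19.0 = 44018.44 BTU/hr

44018.44 BTU/hr


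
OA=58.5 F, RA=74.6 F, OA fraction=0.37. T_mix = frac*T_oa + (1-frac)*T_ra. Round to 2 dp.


T_mix = 0.37*58.5 + 0.63*74.6 = 68.64 F

68.64 F


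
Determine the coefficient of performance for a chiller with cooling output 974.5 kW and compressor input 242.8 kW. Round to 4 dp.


COP = 974.5 / 242.8 = 4.0136

4.0136


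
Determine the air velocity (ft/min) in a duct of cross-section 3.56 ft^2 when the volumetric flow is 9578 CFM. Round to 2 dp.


V = 9578 / 3.56 = 2690.45 ft/min

2690.45 ft/min


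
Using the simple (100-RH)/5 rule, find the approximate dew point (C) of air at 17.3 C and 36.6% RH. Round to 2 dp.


Td = 17.3 - (100-36.6)/5 = 4.62 C

4.62 C


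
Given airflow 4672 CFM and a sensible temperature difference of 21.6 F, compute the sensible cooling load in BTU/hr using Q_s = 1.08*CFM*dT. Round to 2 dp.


Q = 1.08 * 4672 * 21.6 = 108988.42 BTU/hr

108988.42 BTU/hr


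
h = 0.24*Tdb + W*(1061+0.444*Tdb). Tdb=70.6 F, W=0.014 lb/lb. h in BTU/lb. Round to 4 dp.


h = 0.24*70.6 + 0.014*(1061+0.444*70.6) = 32.2368 BTU/lb

32.2368 BTU/lb


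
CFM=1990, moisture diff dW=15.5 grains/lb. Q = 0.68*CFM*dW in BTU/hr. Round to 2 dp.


Q = 0.68 * 1990 * 15.5 = 20974.60 BTU/hr

20974.60 BTU/hr


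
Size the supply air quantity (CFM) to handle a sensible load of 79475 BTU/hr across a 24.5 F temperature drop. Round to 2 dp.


CFM = 79475 / (1.08 * 24.5) = 3003.59

3003.59 CFM


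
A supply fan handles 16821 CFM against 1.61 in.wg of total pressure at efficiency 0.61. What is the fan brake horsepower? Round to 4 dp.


BHP = 16821 * 1.61 / (6356 * 0.61) = 6.9850 hp

6.9850 hp


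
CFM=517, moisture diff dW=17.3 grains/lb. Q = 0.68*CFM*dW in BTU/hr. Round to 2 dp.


Q = 0.68 * 517 * 17.3 = 6081.99 BTU/hr

6081.99 BTU/hr


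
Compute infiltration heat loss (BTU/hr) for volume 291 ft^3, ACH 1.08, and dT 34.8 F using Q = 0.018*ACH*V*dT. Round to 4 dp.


Q = 0.018 * 1.08 * 291 * 34.8 = 196.8650 BTU/hr

196.8650 BTU/hr


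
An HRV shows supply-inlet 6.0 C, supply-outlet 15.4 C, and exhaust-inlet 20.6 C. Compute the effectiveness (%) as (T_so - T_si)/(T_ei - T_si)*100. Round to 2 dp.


eff = (15.4-6.0)/(20.6-6.0)*100 = 64.38 %

64.38 %


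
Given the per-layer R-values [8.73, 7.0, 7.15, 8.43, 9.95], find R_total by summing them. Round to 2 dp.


R_total = 8.73 + 7.0 + 7.15 + 8.43 + 9.95 = 41.26

41.26


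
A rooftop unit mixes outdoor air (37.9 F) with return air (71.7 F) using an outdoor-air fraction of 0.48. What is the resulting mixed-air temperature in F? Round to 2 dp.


T_mix = 0.48*37.9 + 0.52*71.7 = 55.48 F

55.48 F


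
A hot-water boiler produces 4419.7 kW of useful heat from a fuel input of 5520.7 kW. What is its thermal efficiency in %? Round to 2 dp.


eta = (4419.7/5520.7)*100 = 80.06 %

80.06 %


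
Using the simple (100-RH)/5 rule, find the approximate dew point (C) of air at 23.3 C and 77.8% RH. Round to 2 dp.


Td = 23.3 - (100-77.8)/5 = 18.86 C

18.86 C


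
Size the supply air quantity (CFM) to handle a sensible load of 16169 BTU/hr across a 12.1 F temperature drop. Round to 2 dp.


CFM = 16169 / (1.08 * 12.1) = 1237.30

1237.30 CFM


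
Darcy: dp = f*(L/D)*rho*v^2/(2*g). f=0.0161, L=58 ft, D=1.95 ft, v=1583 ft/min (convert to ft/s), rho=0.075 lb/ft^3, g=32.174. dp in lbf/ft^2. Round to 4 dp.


v_fps = 1583/60 = 26.3833 ft/s
dp = 0.0161*(58/1.95)*0.075*26.3833^2/(2*32.174) = 0.3885 lbf/ft^2

0.3885 lbf/ft^2


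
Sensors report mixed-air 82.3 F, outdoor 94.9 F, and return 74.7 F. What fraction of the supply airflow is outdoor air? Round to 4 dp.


frac = (82.3 - 74.7) / (94.9 - 74.7) = 0.3762

0.3762


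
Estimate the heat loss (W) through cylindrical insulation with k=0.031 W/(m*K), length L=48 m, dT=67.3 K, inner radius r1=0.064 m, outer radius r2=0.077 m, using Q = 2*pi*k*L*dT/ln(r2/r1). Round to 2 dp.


Q = 2*pi*0.031*48*67.3/ln(0.077/0.064) = 3402.58 W

3402.58 W


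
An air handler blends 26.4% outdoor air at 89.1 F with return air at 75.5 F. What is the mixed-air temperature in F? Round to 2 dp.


T_mix = 75.5 + (26.4/100)*(89.1-75.5) = 79.09 F

79.09 F


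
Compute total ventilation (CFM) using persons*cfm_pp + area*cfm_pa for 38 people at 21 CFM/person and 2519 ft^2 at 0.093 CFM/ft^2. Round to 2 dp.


Total = 38*21 + 2519*0.093 = 1032.27 CFM

1032.27 CFM


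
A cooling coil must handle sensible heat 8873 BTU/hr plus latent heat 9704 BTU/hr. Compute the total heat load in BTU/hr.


Qt = 8873 + 9704 = 18577 BTU/hr

18577 BTU/hr


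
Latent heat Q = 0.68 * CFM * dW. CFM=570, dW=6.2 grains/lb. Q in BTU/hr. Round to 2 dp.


Q = 0.68 * 570 * 6.2 = 2403.12 BTU/hr

2403.12 BTU/hr


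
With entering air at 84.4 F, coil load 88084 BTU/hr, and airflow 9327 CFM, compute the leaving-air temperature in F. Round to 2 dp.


dT = 88084/(1.08*9327) = 8.7444
T_leave = 84.4 - 8.7444 = 75.66 F

75.66 F


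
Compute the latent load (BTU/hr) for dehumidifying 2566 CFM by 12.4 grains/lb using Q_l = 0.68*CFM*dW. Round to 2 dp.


Q = 0.68 * 2566 * 12.4 = 21636.51 BTU/hr

21636.51 BTU/hr


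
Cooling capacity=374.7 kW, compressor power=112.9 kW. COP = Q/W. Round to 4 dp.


COP = 374.7 / 112.9 = 3.3189

3.3189


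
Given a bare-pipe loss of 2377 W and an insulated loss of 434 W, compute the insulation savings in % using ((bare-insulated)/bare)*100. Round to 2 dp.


Savings = ((2377-434)/2377)*100 = 81.74 %

81.74 %


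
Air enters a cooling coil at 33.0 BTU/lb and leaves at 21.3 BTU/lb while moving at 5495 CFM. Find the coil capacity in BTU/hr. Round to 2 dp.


Q = 4.5 * 5495 * (33.0 - 21.3) = 289311.75 BTU/hr

289311.75 BTU/hr


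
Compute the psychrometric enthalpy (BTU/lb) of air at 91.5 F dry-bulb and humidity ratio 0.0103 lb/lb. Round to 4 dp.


h = 0.24*91.5 + 0.0103*(1061+0.444*91.5) = 33.3067 BTU/lb

33.3067 BTU/lb


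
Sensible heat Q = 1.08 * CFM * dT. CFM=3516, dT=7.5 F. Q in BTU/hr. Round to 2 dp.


Q = 1.08 * 3516 * 7.5 = 28479.60 BTU/hr

28479.60 BTU/hr


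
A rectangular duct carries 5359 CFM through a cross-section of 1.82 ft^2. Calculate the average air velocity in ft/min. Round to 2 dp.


V = 5359 / 1.82 = 2944.51 ft/min

2944.51 ft/min


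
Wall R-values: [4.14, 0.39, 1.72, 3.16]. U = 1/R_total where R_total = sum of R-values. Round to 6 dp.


R_total = 4.14 + 0.39 + 1.72 + 3.16 = 9.41
U = 1/9.41 = 0.106270

0.106270


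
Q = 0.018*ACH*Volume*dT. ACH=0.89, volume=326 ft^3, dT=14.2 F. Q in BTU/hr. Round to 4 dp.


Q = 0.018 * 0.89 * 326 * 14.2 = 74.1598 BTU/hr

74.1598 BTU/hr


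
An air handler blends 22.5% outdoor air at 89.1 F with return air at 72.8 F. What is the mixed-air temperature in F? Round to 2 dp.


T_mix = 72.8 + (22.5/100)*(89.1-72.8) = 76.47 F

76.47 F


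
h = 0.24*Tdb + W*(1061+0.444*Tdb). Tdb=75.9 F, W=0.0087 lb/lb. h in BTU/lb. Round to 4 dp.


h = 0.24*75.9 + 0.0087*(1061+0.444*75.9) = 27.7399 BTU/lb

27.7399 BTU/lb


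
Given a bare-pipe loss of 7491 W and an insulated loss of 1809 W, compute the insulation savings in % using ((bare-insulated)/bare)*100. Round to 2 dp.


Savings = ((7491-1809)/7491)*100 = 75.85 %

75.85 %


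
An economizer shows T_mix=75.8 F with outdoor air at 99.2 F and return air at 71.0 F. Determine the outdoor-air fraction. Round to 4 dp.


frac = (75.8 - 71.0) / (99.2 - 71.0) = 0.1702

0.1702


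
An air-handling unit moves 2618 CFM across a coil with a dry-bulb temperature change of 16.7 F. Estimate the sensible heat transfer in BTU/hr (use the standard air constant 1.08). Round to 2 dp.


Q = 1.08 * 2618 * 16.7 = 47218.25 BTU/hr

47218.25 BTU/hr


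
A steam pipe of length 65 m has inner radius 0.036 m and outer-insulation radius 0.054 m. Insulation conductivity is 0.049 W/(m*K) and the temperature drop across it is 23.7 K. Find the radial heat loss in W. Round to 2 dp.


Q = 2*pi*0.049*65*23.7/ln(0.054/0.036) = 1169.73 W

1169.73 W


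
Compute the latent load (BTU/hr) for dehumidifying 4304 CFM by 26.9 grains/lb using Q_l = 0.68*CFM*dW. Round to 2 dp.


Q = 0.68 * 4304 * 26.9 = 78728.77 BTU/hr

78728.77 BTU/hr


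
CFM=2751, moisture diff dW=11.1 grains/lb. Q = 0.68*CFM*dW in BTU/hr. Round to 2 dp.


Q = 0.68 * 2751 * 11.1 = 20764.55 BTU/hr

20764.55 BTU/hr


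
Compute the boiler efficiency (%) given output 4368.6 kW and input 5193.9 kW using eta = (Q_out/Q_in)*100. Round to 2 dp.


eta = (4368.6/5193.9)*100 = 84.11 %

84.11 %


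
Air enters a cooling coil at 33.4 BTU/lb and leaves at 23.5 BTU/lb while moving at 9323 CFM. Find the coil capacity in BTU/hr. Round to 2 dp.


Q = 4.5 * 9323 * (33.4 - 23.5) = 415339.65 BTU/hr

415339.65 BTU/hr


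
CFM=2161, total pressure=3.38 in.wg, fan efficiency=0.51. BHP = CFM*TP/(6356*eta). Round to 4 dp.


BHP = 2161 * 3.38 / (6356 * 0.51) = 2.2533 hp

2.2533 hp


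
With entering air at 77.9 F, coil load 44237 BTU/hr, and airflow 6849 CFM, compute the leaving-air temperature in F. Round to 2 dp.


dT = 44237/(1.08*6849) = 5.9805
T_leave = 77.9 - 5.9805 = 71.92 F

71.92 F


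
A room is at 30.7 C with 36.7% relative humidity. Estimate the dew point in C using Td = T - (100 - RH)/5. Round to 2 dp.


Td = 30.7 - (100-36.7)/5 = 18.04 C

18.04 C


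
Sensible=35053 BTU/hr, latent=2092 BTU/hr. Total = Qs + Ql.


Qt = 35053 + 2092 = 37145 BTU/hr

37145 BTU/hr


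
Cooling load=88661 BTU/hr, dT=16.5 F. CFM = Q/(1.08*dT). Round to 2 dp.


CFM = 88661 / (1.08 * 16.5) = 4975.36

4975.36 CFM


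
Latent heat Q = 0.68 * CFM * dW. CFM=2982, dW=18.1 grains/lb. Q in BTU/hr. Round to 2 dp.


Q = 0.68 * 2982 * 18.1 = 36702.46 BTU/hr

36702.46 BTU/hr


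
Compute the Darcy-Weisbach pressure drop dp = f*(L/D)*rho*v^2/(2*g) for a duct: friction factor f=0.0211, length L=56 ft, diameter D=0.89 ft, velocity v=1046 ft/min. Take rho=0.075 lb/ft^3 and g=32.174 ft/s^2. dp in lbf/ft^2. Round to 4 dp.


v_fps = 1046/60 = 17.4333 ft/s
dp = 0.0211*(56/0.89)*0.075*17.4333^2/(2*32.174) = 0.4703 lbf/ft^2

0.4703 lbf/ft^2


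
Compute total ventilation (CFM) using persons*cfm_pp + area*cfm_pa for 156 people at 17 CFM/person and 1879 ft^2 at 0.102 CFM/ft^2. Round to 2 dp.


Total = 156*17 + 1879*0.102 = 2843.66 CFM

2843.66 CFM


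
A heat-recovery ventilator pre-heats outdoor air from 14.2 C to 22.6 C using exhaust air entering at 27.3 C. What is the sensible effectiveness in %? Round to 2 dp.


eff = (22.6-14.2)/(27.3-14.2)*100 = 64.12 %

64.12 %


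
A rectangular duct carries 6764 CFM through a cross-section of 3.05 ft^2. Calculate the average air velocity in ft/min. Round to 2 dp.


V = 6764 / 3.05 = 2217.70 ft/min

2217.70 ft/min


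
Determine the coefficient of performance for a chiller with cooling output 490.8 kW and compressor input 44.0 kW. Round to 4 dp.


COP = 490.8 / 44.0 = 11.1545

11.1545


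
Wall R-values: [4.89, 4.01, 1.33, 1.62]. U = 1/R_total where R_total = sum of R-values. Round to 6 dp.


R_total = 4.89 + 4.01 + 1.33 + 1.62 = 11.85
U = 1/11.85 = 0.084388

0.084388


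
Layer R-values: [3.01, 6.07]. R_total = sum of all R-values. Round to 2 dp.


R_total = 3.01 + 6.07 = 9.08

9.08


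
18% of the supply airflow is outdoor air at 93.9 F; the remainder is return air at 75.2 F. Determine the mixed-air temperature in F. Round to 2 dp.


T_mix = 0.18*93.9 + 0.82*75.2 = 78.57 F

78.57 F


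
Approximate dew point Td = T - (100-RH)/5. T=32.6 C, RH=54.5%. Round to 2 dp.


Td = 32.6 - (100-54.5)/5 = 23.50 C

23.50 C


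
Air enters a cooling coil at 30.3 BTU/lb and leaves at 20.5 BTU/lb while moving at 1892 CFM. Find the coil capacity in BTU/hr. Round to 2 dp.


Q = 4.5 * 1892 * (30.3 - 20.5) = 83437.20 BTU/hr

83437.20 BTU/hr


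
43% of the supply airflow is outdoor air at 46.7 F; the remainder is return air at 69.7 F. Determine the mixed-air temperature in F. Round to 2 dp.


T_mix = 0.43*46.7 + 0.57*69.7 = 59.81 F

59.81 F


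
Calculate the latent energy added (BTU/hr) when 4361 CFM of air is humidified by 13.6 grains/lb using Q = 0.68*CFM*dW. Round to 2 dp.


Q = 0.68 * 4361 * 13.6 = 40330.53 BTU/hr

40330.53 BTU/hr


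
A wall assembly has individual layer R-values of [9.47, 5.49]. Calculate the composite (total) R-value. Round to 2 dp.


R_total = 9.47 + 5.49 = 14.96

14.96


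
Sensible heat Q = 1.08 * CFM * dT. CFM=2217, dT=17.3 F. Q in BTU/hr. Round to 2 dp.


Q = 1.08 * 2217 * 17.3 = 41422.43 BTU/hr

41422.43 BTU/hr


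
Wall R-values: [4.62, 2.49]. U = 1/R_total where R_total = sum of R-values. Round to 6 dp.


R_total = 4.62 + 2.49 = 7.11
U = 1/7.11 = 0.140647

0.140647


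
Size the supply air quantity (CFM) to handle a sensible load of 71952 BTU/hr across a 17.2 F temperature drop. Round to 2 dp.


CFM = 71952 / (1.08 * 17.2) = 3873.39

3873.39 CFM


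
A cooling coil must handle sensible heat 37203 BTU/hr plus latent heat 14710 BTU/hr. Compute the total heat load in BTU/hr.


Qt = 37203 + 14710 = 51913 BTU/hr

51913 BTU/hr


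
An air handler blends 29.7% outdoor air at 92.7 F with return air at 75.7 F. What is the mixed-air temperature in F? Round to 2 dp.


T_mix = 75.7 + (29.7/100)*(92.7-75.7) = 80.75 F

80.75 F


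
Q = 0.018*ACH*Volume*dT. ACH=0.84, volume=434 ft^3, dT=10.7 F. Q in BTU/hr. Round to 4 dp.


Q = 0.018 * 0.84 * 434 * 10.7 = 70.2143 BTU/hr

70.2143 BTU/hr


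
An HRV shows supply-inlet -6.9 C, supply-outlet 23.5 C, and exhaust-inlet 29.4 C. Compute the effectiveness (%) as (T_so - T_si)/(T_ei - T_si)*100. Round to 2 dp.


eff = (23.5-(-6.9))/(29.4-(-6.9))*100 = 83.75 %

83.75 %


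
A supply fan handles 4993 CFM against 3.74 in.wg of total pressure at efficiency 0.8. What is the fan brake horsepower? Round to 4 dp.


BHP = 4993 * 3.74 / (6356 * 0.8) = 3.6725 hp

3.6725 hp


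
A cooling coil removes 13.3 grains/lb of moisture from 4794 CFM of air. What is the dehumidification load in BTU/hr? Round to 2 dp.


Q = 0.68 * 4794 * 13.3 = 43356.94 BTU/hr

43356.94 BTU/hr


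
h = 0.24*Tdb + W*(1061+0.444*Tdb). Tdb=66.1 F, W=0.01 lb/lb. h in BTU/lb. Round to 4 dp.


h = 0.24*66.1 + 0.01*(1061+0.444*66.1) = 26.7675 BTU/lb

26.7675 BTU/lb


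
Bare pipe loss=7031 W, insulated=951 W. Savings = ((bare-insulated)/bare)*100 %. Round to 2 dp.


Savings = ((7031-951)/7031)*100 = 86.47 %

86.47 %


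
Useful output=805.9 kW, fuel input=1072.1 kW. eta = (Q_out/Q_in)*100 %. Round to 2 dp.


eta = (805.9/1072.1)*100 = 75.17 %

75.17 %


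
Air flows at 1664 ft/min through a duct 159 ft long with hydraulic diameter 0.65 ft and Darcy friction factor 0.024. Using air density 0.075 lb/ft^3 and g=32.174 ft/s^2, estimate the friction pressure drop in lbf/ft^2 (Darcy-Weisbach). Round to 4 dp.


v_fps = 1664/60 = 27.7333 ft/s
dp = 0.024*(159/0.65)*0.075*27.7333^2/(2*32.174) = 5.2629 lbf/ft^2

5.2629 lbf/ft^2


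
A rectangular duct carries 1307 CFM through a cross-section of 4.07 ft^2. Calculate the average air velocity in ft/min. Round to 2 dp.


V = 1307 / 4.07 = 321.13 ft/min

321.13 ft/min


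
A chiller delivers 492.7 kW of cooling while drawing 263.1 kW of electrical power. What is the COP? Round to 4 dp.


COP = 492.7 / 263.1 = 1.8727

1.8727


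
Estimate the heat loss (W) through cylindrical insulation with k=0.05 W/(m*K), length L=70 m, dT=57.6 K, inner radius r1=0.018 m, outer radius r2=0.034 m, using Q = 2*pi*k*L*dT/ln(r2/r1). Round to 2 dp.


Q = 2*pi*0.05*70*57.6/ln(0.034/0.018) = 1991.69 W

1991.69 W


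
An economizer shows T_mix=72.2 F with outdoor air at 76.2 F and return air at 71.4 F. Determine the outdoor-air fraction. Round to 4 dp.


frac = (72.2 - 71.4) / (76.2 - 71.4) = 0.1667

0.1667


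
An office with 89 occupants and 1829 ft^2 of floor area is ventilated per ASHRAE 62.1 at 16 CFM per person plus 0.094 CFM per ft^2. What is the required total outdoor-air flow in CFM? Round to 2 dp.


Total = 89*16 + 1829*0.094 = 1595.93 CFM

1595.93 CFM


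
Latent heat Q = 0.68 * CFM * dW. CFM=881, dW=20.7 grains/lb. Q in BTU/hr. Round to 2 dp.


Q = 0.68 * 881 * 20.7 = 12400.96 BTU/hr

12400.96 BTU/hr


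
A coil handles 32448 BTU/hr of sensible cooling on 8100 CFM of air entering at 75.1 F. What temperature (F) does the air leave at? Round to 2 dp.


dT = 32448/(1.08*8100) = 3.7092
T_leave = 75.1 - 3.7092 = 71.39 F

71.39 F


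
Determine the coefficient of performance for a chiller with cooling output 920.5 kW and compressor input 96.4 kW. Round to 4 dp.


COP = 920.5 / 96.4 = 9.5488

9.5488


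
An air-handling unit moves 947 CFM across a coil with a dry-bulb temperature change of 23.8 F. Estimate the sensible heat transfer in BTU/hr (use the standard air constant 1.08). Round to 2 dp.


Q = 1.08 * 947 * 23.8 = 24341.69 BTU/hr

24341.69 BTU/hr


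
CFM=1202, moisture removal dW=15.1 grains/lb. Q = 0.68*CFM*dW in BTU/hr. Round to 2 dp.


Q = 0.68 * 1202 * 15.1 = 12342.14 BTU/hr

12342.14 BTU/hr


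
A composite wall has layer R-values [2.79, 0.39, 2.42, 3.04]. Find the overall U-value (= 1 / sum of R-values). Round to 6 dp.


R_total = 2.79 + 0.39 + 2.42 + 3.04 = 8.64
U = 1/8.64 = 0.115741

0.115741


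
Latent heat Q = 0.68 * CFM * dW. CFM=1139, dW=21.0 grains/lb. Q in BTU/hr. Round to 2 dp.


Q = 0.68 * 1139 * 21.0 = 16264.92 BTU/hr

16264.92 BTU/hr


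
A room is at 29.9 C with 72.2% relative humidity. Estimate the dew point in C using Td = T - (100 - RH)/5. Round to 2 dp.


Td = 29.9 - (100-72.2)/5 = 24.34 C

24.34 C


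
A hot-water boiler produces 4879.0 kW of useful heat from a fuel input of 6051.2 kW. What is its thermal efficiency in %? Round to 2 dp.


eta = (4879.0/6051.2)*100 = 80.63 %

80.63 %


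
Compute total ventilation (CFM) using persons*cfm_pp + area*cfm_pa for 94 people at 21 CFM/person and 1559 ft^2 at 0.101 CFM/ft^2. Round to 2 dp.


Total = 94*21 + 1559*0.101 = 2131.46 CFM

2131.46 CFM


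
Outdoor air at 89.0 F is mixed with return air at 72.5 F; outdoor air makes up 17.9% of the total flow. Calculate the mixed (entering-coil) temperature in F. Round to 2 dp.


T_mix = 72.5 + (17.9/100)*(89.0-72.5) = 75.45 F

75.45 F


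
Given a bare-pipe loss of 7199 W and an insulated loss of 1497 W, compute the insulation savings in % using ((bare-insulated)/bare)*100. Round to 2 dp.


Savings = ((7199-1497)/7199)*100 = 79.21 %

79.21 %


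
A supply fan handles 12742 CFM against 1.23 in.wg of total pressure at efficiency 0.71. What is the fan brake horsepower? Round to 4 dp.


BHP = 12742 * 1.23 / (6356 * 0.71) = 3.4730 hp

3.4730 hp


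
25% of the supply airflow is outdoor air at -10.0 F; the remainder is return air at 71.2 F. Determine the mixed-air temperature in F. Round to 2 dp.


T_mix = 0.25*(-10.0) + 0.75*71.2 = 50.90 F

50.90 F


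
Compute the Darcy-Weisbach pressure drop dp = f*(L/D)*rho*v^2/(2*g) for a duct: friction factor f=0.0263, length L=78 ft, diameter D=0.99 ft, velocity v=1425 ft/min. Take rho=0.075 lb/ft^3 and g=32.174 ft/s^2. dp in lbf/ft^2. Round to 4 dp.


v_fps = 1425/60 = 23.75 ft/s
dp = 0.0263*(78/0.99)*0.075*23.75^2/(2*32.174) = 1.3623 lbf/ft^2

1.3623 lbf/ft^2


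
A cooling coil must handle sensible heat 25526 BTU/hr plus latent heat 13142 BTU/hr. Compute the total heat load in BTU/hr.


Qt = 25526 + 13142 = 38668 BTU/hr

38668 BTU/hr


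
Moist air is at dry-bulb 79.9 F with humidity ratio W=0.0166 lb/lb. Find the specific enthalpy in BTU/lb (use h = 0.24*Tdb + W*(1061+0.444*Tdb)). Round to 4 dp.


h = 0.24*79.9 + 0.0166*(1061+0.444*79.9) = 37.3775 BTU/lb

37.3775 BTU/lb


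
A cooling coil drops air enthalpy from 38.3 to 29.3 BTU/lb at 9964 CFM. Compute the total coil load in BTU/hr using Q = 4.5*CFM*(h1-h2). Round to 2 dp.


Q = 4.5 * 9964 * (38.3 - 29.3) = 403542.00 BTU/hr

403542.00 BTU/hr


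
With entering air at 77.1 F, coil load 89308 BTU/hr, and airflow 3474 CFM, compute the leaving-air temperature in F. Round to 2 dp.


dT = 89308/(1.08*3474) = 23.8033
T_leave = 77.1 - 23.8033 = 53.30 F

53.30 F


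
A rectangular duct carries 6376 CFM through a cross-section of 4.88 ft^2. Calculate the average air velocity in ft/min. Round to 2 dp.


V = 6376 / 4.88 = 1306.56 ft/min

1306.56 ft/min
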